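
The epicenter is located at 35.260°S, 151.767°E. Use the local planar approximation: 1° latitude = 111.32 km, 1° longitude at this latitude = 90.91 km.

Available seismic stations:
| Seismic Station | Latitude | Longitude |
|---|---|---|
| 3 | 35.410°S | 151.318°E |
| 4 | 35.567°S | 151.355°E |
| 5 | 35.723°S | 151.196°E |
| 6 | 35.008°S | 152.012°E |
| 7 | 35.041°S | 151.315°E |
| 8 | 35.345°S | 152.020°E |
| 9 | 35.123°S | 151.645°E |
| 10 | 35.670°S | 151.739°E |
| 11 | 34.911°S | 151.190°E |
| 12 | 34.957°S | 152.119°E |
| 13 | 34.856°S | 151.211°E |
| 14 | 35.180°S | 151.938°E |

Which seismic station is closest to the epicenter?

Distances from 35.260°S, 151.767°E:
3: √((-0.150·111.32)² + (-0.449·90.91)²) = √(278.82320 + 1666.15729) = 44.102 km
4: √((-0.307·111.32)² + (-0.412·90.91)²) = √(1167.94703 + 1402.87103) = 50.703 km
5: √((-0.463·111.32)² + (-0.571·90.91)²) = √(2656.49117 + 2694.60761) = 73.151 km
6: √((0.252·111.32)² + (0.245·90.91)²) = √(786.95061 + 496.08430) = 35.819 km
7: √((0.219·111.32)² + (-0.452·90.91)²) = √(594.33954 + 1688.49658) = 47.779 km
8: √((-0.085·111.32)² + (0.253·90.91)²) = √(89.53323 + 529.01058) = 24.871 km
9: √((0.137·111.32)² + (-0.122·90.91)²) = √(232.58812 + 123.01072) = 18.857 km
10: √((-0.410·111.32)² + (-0.028·90.91)²) = √(2083.11914 + 6.47947) = 45.712 km
11: √((0.349·111.32)² + (-0.577·90.91)²) = √(1509.37534 + 2751.53437) = 65.276 km
12: √((0.303·111.32)² + (0.352·90.91)²) = √(1137.71020 + 1024.02048) = 46.494 km
13: √((0.404·111.32)² + (-0.556·90.91)²) = √(2022.59591 + 2554.89407) = 67.657 km
14: √((0.080·111.32)² + (0.171·90.91)²) = √(79.30971 + 241.66599) = 17.916 km
Minimum: 14 at 17.916 km.

14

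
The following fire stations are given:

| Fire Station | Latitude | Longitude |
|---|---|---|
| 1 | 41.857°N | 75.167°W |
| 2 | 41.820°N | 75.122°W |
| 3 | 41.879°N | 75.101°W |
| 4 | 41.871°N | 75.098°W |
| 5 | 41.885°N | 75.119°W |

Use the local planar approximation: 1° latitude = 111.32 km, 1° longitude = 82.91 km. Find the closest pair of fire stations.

3 and 4

Pairwise distances:
3–4: √((-0.008·111.32)² + (0.003·82.91)²) = √(0.79310 + 0.06187) = 0.925 km
3–5: √((0.006·111.32)² + (-0.018·82.91)²) = √(0.44612 + 2.22720) = 1.635 km
4–5: √((0.014·111.32)² + (-0.021·82.91)²) = √(2.42886 + 3.03146) = 2.337 km
1–5: √((0.028·111.32)² + (0.048·82.91)²) = √(9.71544 + 15.83785) = 5.055 km
1–2: √((-0.037·111.32)² + (0.045·82.91)²) = √(16.96484 + 13.91999) = 5.557 km
1–4: √((0.014·111.32)² + (0.069·82.91)²) = √(2.42886 + 32.72744) = 5.929 km
1–3: √((0.022·111.32)² + (0.066·82.91)²) = √(5.99780 + 29.94344) = 5.995 km
2–4: √((0.051·111.32)² + (0.024·82.91)²) = √(32.23196 + 3.95946) = 6.016 km
2–3: √((0.059·111.32)² + (0.021·82.91)²) = √(43.13705 + 3.03146) = 6.795 km
2–5: √((0.065·111.32)² + (0.003·82.91)²) = √(52.35680 + 0.06187) = 7.240 km
Closest pair: 3–4 at 0.925 km.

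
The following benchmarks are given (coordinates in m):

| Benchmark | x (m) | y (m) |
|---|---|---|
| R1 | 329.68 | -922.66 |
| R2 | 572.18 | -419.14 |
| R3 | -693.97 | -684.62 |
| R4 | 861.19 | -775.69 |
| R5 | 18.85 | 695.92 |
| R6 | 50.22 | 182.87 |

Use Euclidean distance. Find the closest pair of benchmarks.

R2 and R4

Pairwise distances:
R2–R4: √((289.01)² + (-356.55)²) = √(83526.7801 + 127127.9025) = 458.97 m
R5–R6: √((31.37)² + (-513.05)²) = √(984.0769 + 263220.3025) = 514.01 m
R1–R4: √((531.51)² + (146.97)²) = √(282502.8801 + 21600.1809) = 551.46 m
R1–R2: √((242.50)² + (503.52)²) = √(58806.2500 + 253532.3904) = 558.87 m
R2–R6: √((-521.96)² + (602.01)²) = √(272442.2416 + 362416.0401) = 796.78 m
R1–R3: √((-1023.65)² + (238.04)²) = √(1047859.3225 + 56663.0416) = 1050.96 m
R1–R6: √((-279.46)² + (1105.53)²) = √(78097.8916 + 1222196.5809) = 1140.30 m
R3–R6: √((744.19)² + (867.49)²) = √(553818.7561 + 752538.9001) = 1142.96 m
R2–R5: √((-553.33)² + (1115.06)²) = √(306174.0889 + 1243358.8036) = 1244.80 m
R4–R6: √((-810.97)² + (958.56)²) = √(657672.3409 + 918837.2736) = 1255.59 m
R2–R3: √((-1266.15)² + (-265.48)²) = √(1603135.8225 + 70479.6304) = 1293.68 m
R3–R5: √((712.82)² + (1380.54)²) = √(508112.3524 + 1905890.6916) = 1553.71 m
R3–R4: √((1555.16)² + (-91.07)²) = √(2418522.6256 + 8293.7449) = 1557.82 m
R1–R5: √((-310.83)² + (1618.58)²) = √(96615.2889 + 2619801.2164) = 1648.16 m
R4–R5: √((-842.34)² + (1471.61)²) = √(709536.6756 + 2165635.9921) = 1695.63 m
Closest pair: R2–R4 at 458.97 m.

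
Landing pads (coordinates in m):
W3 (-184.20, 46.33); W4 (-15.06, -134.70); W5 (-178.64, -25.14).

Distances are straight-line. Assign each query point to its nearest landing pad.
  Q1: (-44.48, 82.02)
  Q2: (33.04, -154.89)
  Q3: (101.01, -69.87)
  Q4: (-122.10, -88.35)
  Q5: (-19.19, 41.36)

Q1→W3; Q2→W4; Q3→W4; Q4→W5; Q5→W3

Q1 at (-44.48, 82.02):
  W3: 144.21 m
  W4: 218.71 m
  W5: 171.70 m
  → nearest: W3 (144.21 m)
Q2 at (33.04, -154.89):
  W3: 296.11 m
  W4: 52.17 m
  W5: 248.28 m
  → nearest: W4 (52.17 m)
Q3 at (101.01, -69.87):
  W3: 307.97 m
  W4: 132.95 m
  W5: 283.20 m
  → nearest: W4 (132.95 m)
Q4 at (-122.10, -88.35):
  W3: 148.31 m
  W4: 116.64 m
  W5: 84.81 m
  → nearest: W5 (84.81 m)
Q5 at (-19.19, 41.36):
  W3: 165.08 m
  W4: 176.11 m
  W5: 172.76 m
  → nearest: W3 (165.08 m)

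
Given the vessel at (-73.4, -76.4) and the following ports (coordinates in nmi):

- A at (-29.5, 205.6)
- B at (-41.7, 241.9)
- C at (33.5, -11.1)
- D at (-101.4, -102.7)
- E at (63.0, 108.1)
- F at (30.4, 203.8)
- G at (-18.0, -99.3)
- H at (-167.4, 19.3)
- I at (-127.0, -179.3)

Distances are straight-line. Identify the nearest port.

Distances from (-73.4, -76.4):
A: √((43.9)² + (282.0)²) = √(1927.210 + 79524.000) = 285.4 nmi
B: √((31.7)² + (318.3)²) = √(1004.890 + 101314.890) = 319.9 nmi
C: √((106.9)² + (65.3)²) = √(11427.610 + 4264.090) = 125.3 nmi
D: √((-28.0)² + (-26.3)²) = √(784.000 + 691.690) = 38.4 nmi
E: √((136.4)² + (184.5)²) = √(18604.960 + 34040.250) = 229.4 nmi
F: √((103.8)² + (280.2)²) = √(10774.440 + 78512.040) = 298.8 nmi
G: √((55.4)² + (-22.9)²) = √(3069.160 + 524.410) = 59.9 nmi
H: √((-94.0)² + (95.7)²) = √(8836.000 + 9158.490) = 134.1 nmi
I: √((-53.6)² + (-102.9)²) = √(2872.960 + 10588.410) = 116.0 nmi
Minimum: D at 38.4 nmi.

D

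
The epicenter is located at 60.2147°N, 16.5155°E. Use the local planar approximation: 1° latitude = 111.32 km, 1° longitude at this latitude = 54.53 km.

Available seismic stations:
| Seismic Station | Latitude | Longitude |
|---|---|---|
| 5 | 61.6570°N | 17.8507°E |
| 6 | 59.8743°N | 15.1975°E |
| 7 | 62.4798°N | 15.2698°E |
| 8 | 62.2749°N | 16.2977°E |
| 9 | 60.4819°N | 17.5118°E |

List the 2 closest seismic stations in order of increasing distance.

9, 6

Distances from 60.2147°N, 16.5155°E:
5: √((1.4423·111.32)² + (1.3352·54.53)²) = √(25778.497586 + 5301.071265) = 176.2940 km
6: √((-0.3404·111.32)² + (-1.3180·54.53)²) = √(1435.904307 + 5165.374520) = 81.2483 km
7: √((2.2651·111.32)² + (-1.2457·54.53)²) = √(63580.092508 + 4614.216037) = 261.1404 km
8: √((2.0602·111.32)² + (-0.2178·54.53)²) = √(52597.507110 + 141.054435) = 229.6488 km
9: √((0.2672·111.32)² + (0.9963·54.53)²) = √(884.747416 + 2951.557553) = 61.9379 km
Sorted: 9 (61.9379 km) < 6 (81.2483 km) < 5 (176.2940 km) < 8 (229.6488 km) < …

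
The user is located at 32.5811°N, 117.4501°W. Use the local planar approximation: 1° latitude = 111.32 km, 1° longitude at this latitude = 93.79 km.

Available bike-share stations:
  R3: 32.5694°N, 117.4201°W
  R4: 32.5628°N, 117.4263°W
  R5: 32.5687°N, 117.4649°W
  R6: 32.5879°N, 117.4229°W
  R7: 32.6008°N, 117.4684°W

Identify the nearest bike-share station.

Distances from 32.5811°N, 117.4501°W:
R3: √((-0.0117·111.32)² + (0.0300·93.79)²) = √(1.696360 + 7.916908) = 3.1005 km
R4: √((-0.0183·111.32)² + (0.0238·93.79)²) = √(4.150005 + 4.982726) = 3.0220 km
R5: √((-0.0124·111.32)² + (-0.0148·93.79)²) = √(1.905416 + 1.926799) = 1.9576 km
R6: √((0.0068·111.32)² + (0.0272·93.79)²) = √(0.573013 + 6.508050) = 2.6610 km
R7: √((0.0197·111.32)² + (-0.0183·93.79)²) = √(4.809267 + 2.945881) = 2.7848 km
Minimum: R5 at 1.9576 km.

R5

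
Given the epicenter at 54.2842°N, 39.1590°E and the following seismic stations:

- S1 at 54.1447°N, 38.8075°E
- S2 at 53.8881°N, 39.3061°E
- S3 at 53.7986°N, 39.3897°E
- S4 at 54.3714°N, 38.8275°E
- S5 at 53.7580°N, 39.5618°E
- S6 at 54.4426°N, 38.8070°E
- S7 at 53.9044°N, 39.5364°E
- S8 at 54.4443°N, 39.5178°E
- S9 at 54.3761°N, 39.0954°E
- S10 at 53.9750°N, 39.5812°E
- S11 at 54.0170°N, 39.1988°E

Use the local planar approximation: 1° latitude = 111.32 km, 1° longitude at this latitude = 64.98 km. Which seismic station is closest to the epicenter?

Distances from 54.2842°N, 39.1590°E:
S1: √((-0.1395·111.32)² + (-0.3515·64.98)²) = √(241.154189 + 521.687070) = 27.6196 km
S2: √((-0.3961·111.32)² + (0.1471·64.98)²) = √(1944.267784 + 91.366031) = 45.1180 km
S3: √((-0.4856·111.32)² + (0.2307·64.98)²) = √(2922.158384 + 224.726663) = 56.0971 km
S4: √((0.0872·111.32)² + (-0.3315·64.98)²) = √(94.227868 + 464.009080) = 23.6270 km
S5: √((-0.5262·111.32)² + (0.4028·64.98)²) = √(3431.216193 + 685.075345) = 64.1583 km
S6: √((0.1584·111.32)² + (-0.3520·64.98)²) = √(310.925792 + 523.172299) = 28.8808 km
S7: √((-0.3798·111.32)² + (0.3774·64.98)²) = √(1787.542253 + 601.399698) = 48.8768 km
S8: √((0.1601·111.32)² + (0.3588·64.98)²) = √(317.635518 + 543.581018) = 29.3465 km
S9: √((0.0919·111.32)² + (-0.0636·64.98)²) = √(104.659202 + 17.079441) = 11.0335 km
S10: √((-0.3092·111.32)² + (0.4222·64.98)²) = √(1184.746313 + 752.654863) = 44.0159 km
S11: √((-0.2672·111.32)² + (0.0398·64.98)²) = √(884.747416 + 6.688451) = 29.8569 km
Minimum: S9 at 11.0335 km.

S9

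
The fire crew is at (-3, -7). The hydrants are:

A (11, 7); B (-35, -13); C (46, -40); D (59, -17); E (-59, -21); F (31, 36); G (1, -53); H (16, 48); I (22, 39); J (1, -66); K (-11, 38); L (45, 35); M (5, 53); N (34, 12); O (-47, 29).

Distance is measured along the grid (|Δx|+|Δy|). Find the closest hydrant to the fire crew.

A

Distances from (-3, -7):
A: |14| + |14| = 14 + 14 = 28
B: |-32| + |-6| = 32 + 6 = 38
C: |49| + |-33| = 49 + 33 = 82
D: |62| + |-10| = 62 + 10 = 72
E: |-56| + |-14| = 56 + 14 = 70
F: |34| + |43| = 34 + 43 = 77
G: |4| + |-46| = 4 + 46 = 50
H: |19| + |55| = 19 + 55 = 74
I: |25| + |46| = 25 + 46 = 71
J: |4| + |-59| = 4 + 59 = 63
K: |-8| + |45| = 8 + 45 = 53
L: |48| + |42| = 48 + 42 = 90
M: |8| + |60| = 8 + 60 = 68
N: |37| + |19| = 37 + 19 = 56
O: |-44| + |36| = 44 + 36 = 80
Minimum: A at 28.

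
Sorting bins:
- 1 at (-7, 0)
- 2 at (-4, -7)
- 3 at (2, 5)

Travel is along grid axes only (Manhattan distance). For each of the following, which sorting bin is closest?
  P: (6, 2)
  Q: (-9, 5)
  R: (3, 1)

P at (6, 2):
  1: 15
  2: 19
  3: 7
  → nearest: 3 (7)
Q at (-9, 5):
  1: 7
  2: 17
  3: 11
  → nearest: 1 (7)
R at (3, 1):
  1: 11
  2: 15
  3: 5
  → nearest: 3 (5)

P→3; Q→1; R→3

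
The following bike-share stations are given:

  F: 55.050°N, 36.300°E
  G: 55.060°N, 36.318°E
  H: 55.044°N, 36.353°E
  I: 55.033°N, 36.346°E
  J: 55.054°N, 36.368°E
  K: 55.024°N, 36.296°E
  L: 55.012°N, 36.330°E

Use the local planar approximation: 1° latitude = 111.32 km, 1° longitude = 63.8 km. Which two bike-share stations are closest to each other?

Pairwise distances:
F–G: 1.599 km
F–H: 3.447 km
F–I: 3.492 km
F–J: 4.361 km
F–K: 2.906 km
F–L: 4.643 km
G–H: 2.856 km
G–I: 3.496 km
G–J: 3.259 km
G–K: 4.246 km
G–L: 5.398 km
H–I: 1.303 km
H–J: 1.468 km
H–K: 4.264 km
H–L: 3.853 km
I–J: 2.727 km
I–K: 3.344 km
I–L: 2.551 km
J–K: 5.679 km
J–L: 5.267 km
K–L: 2.548 km
Closest pair: H–I at 1.303 km.

H and I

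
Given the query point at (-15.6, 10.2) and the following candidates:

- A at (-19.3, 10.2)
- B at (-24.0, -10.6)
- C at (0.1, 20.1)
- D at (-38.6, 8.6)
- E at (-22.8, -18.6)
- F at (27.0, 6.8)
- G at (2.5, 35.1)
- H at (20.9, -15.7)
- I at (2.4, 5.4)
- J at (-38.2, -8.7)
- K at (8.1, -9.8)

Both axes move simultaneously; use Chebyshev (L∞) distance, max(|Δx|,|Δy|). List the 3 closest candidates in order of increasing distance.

A, C, I

Distances from (-15.6, 10.2):
A: 3.7
B: 20.8
C: 15.7
D: 23.0
E: 28.8
F: 42.6
G: 24.9
H: 36.5
I: 18.0
J: 22.6
K: 23.7
Sorted: A (3.7) < C (15.7) < I (18.0) < B (20.8) < J (22.6) < …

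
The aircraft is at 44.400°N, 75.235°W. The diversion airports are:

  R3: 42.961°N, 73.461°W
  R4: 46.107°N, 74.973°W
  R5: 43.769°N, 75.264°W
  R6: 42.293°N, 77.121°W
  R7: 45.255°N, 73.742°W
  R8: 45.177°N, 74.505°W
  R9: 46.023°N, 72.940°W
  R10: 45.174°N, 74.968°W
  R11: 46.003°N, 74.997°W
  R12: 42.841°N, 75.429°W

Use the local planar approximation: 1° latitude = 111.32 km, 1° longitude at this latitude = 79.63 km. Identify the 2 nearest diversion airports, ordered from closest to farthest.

Distances from 44.400°N, 75.235°W:
R3: √((-1.439·111.32)² + (1.774·79.63)²) = √(25660.66950 + 19955.41034) = 213.579 km
R4: √((1.707·111.32)² + (0.262·79.63)²) = √(36108.83174 + 435.26727) = 191.165 km
R5: √((-0.631·111.32)² + (-0.029·79.63)²) = √(4934.06781 + 5.33273) = 70.281 km
R6: √((-2.107·111.32)² + (-1.886·79.63)²) = √(55014.28419 + 22554.68719) = 278.512 km
R7: √((0.855·111.32)² + (1.493·79.63)²) = √(9058.96590 + 14134.25906) = 152.293 km
R8: √((0.777·111.32)² + (0.730·79.63)²) = √(7481.49574 + 3379.08527) = 104.214 km
R9: √((1.623·111.32)² + (2.295·79.63)²) = √(32642.50167 + 33397.87318) = 256.983 km
R10: √((0.774·111.32)² + (0.267·79.63)²) = √(7423.83510 + 452.03905) = 88.746 km
R11: √((1.603·111.32)² + (0.238·79.63)²) = √(31842.96064 + 359.17603) = 179.450 km
R12: √((-1.559·111.32)² + (-0.194·79.63)²) = √(30118.86665 + 238.64750) = 174.234 km
Sorted: R5 (70.281 km) < R10 (88.746 km) < R8 (104.214 km) < R7 (152.293 km) < …

R5, R10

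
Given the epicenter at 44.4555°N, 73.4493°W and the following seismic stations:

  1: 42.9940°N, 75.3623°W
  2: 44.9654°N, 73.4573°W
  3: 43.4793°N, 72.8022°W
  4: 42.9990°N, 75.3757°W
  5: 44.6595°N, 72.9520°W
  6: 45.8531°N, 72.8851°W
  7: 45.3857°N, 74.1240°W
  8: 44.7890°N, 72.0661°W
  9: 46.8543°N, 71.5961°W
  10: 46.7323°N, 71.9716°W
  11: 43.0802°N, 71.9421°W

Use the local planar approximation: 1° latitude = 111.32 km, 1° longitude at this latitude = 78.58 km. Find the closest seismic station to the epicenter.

5

Distances from 44.4555°N, 73.4493°W:
1: 221.5097 km
2: 56.7655 km
3: 119.9789 km
4: 221.8185 km
5: 45.1972 km
6: 161.7745 km
7: 116.3335 km
8: 114.8573 km
9: 304.1609 km
10: 278.7865 km
11: 193.5618 km
Minimum: 5 at 45.1972 km.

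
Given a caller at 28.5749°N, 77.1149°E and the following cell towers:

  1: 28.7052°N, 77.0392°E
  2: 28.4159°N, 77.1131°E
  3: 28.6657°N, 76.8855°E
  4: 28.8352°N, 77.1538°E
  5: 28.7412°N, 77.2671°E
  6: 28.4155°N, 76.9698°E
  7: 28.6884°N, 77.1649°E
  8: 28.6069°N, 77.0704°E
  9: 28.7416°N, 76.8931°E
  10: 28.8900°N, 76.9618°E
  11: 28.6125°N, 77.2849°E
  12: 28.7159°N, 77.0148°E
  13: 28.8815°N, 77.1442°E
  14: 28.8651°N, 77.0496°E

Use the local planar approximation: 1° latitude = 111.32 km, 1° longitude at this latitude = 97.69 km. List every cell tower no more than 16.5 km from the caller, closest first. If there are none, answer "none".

8, 7, 1

Distances from 28.5749°N, 77.1149°E:
1: √((0.1303·111.32)² + (-0.0757·97.69)²) = √(210.394909 + 54.687992) = 16.2814 km
2: √((-0.1590·111.32)² + (-0.0018·97.69)²) = √(313.285752 + 0.030920) = 17.7008 km
3: √((0.0908·111.32)² + (-0.2294·97.69)²) = √(102.168753 + 502.211955) = 24.5842 km
4: √((0.2603·111.32)² + (0.0389·97.69)²) = √(839.643116 + 14.441072) = 29.2247 km
5: √((0.1663·111.32)² + (0.1522·97.69)²) = √(342.713249 + 221.069854) = 23.7441 km
6: √((-0.1594·111.32)² + (-0.1451·97.69)²) = √(314.864015 + 200.925494) = 22.7110 km
7: √((0.1135·111.32)² + (0.0500·97.69)²) = √(159.638676 + 23.858340) = 13.5461 km
8: √((0.0320·111.32)² + (-0.0445·97.69)²) = √(12.689554 + 18.898191) = 5.6203 km
9: √((0.1667·111.32)² + (-0.2218·97.69)²) = √(344.363882 + 469.486710) = 28.5281 km
10: √((0.3151·111.32)² + (-0.1531·97.69)²) = √(1230.391159 + 223.692076) = 38.1324 km
11: √((0.0376·111.32)² + (0.1700·97.69)²) = √(17.519515 + 275.802413) = 17.1266 km
12: √((0.1410·111.32)² + (-0.1001·97.69)²) = √(246.368183 + 95.624323) = 18.4930 km
13: √((0.3066·111.32)² + (0.0293·97.69)²) = √(1164.905502 + 8.192859) = 34.2505 km
14: √((0.2902·111.32)² + (-0.0653·97.69)²) = √(1043.617160 + 40.693644) = 32.9289 km
Threshold 16.5 km: 8 (5.6203 km), 7 (13.5461 km), 1 (16.2814 km) are within range.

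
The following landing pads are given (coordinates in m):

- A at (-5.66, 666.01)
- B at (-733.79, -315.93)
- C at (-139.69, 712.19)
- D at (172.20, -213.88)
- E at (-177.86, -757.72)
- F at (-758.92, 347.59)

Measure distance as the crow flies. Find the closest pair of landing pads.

A and C

Pairwise distances:
A–C: √((-134.03)² + (46.18)²) = √(17964.0409 + 2132.5924) = 141.76 m
D–E: √((-350.06)² + (-543.84)²) = √(122542.0036 + 295761.9456) = 646.76 m
B–F: √((-25.13)² + (663.52)²) = √(631.5169 + 440258.7904) = 664.00 m
B–E: √((555.93)² + (-441.79)²) = √(309058.1649 + 195178.4041) = 710.10 m
C–F: √((-619.23)² + (-364.60)²) = √(383445.7929 + 132933.1600) = 718.60 m
A–F: √((-753.26)² + (-318.42)²) = √(567400.6276 + 101391.2964) = 817.80 m
A–D: √((177.86)² + (-879.89)²) = √(31634.1796 + 774206.4121) = 897.69 m
B–D: √((905.99)² + (102.05)²) = √(820817.8801 + 10414.2025) = 911.72 m
C–D: √((311.89)² + (-926.07)²) = √(97275.3721 + 857605.6449) = 977.18 m
D–F: √((-931.12)² + (561.47)²) = √(866984.4544 + 315248.5609) = 1087.31 m
B–C: √((594.10)² + (1028.12)²) = √(352954.8100 + 1057030.7344) = 1187.43 m
A–B: √((-728.13)² + (-981.94)²) = √(530173.2969 + 964206.1636) = 1222.45 m
E–F: √((-581.06)² + (1105.31)²) = √(337630.7236 + 1221710.1961) = 1248.74 m
A–E: √((-172.20)² + (-1423.73)²) = √(29652.8400 + 2027007.1129) = 1434.11 m
C–E: √((-38.17)² + (-1469.91)²) = √(1456.9489 + 2160635.4081) = 1470.41 m
Closest pair: A–C at 141.76 m.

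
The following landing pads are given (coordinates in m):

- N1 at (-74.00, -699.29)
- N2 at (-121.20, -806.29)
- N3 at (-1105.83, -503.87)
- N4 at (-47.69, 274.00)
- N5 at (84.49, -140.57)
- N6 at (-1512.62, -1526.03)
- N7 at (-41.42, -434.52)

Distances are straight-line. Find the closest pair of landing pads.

N1 and N2

Pairwise distances:
N1–N2: √((-47.20)² + (-107.00)²) = √(2227.8400 + 11449.0000) = 116.95 m
N1–N3: √((-1031.83)² + (195.42)²) = √(1064673.1489 + 38188.9764) = 1050.17 m
N1–N4: √((26.31)² + (973.29)²) = √(692.2161 + 947293.4241) = 973.65 m
N1–N5: √((158.49)² + (558.72)²) = √(25119.0801 + 312168.0384) = 580.76 m
N1–N6: √((-1438.62)² + (-826.74)²) = √(2069627.5044 + 683499.0276) = 1659.25 m
N1–N7: √((32.58)² + (264.77)²) = √(1061.4564 + 70103.1529) = 266.77 m
N2–N3: √((-984.63)² + (302.42)²) = √(969496.2369 + 91457.8564) = 1030.03 m
N2–N4: √((73.51)² + (1080.29)²) = √(5403.7201 + 1167026.4841) = 1082.79 m
N2–N5: √((205.69)² + (665.72)²) = √(42308.3761 + 443183.1184) = 696.77 m
N2–N6: √((-1391.42)² + (-719.74)²) = √(1936049.6164 + 518025.6676) = 1566.55 m
N2–N7: √((79.78)² + (371.77)²) = √(6364.8484 + 138212.9329) = 380.23 m
N3–N4: √((1058.14)² + (777.87)²) = √(1119660.2596 + 605081.7369) = 1313.29 m
N3–N5: √((1190.32)² + (363.30)²) = √(1416861.7024 + 131986.8900) = 1244.53 m
N3–N6: √((-406.79)² + (-1022.16)²) = √(165478.1041 + 1044811.0656) = 1100.13 m
N3–N7: √((1064.41)² + (69.35)²) = √(1132968.6481 + 4809.4225) = 1066.67 m
N4–N5: √((132.18)² + (-414.57)²) = √(17471.5524 + 171868.2849) = 435.13 m
N4–N6: √((-1464.93)² + (-1800.03)²) = √(2146019.9049 + 3240108.0009) = 2320.80 m
N4–N7: √((6.27)² + (-708.52)²) = √(39.3129 + 502000.5904) = 708.55 m
N5–N6: √((-1597.11)² + (-1385.46)²) = √(2550760.3521 + 1919499.4116) = 2114.30 m
N5–N7: √((-125.91)² + (-293.95)²) = √(15853.3281 + 86406.6025) = 319.78 m
N6–N7: √((1471.20)² + (1091.51)²) = √(2164429.4400 + 1191394.0801) = 1831.89 m
Closest pair: N1–N2 at 116.95 m.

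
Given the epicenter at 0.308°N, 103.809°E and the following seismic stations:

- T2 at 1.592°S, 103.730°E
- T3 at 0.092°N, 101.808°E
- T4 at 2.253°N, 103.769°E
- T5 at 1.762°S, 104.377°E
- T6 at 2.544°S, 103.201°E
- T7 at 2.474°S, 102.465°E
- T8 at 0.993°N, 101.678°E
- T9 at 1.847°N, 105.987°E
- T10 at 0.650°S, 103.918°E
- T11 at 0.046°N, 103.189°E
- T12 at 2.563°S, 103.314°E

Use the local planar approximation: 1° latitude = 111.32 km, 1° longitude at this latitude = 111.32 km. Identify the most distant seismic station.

Distances from 0.308°N, 103.809°E:
T2: √((-1.900·111.32)² + (-0.079·111.32)²) = √(44735.63406 + 77.33936) = 211.691 km
T3: √((-0.216·111.32)² + (-2.001·111.32)²) = √(578.16780 + 49618.15056) = 224.045 km
T4: √((1.945·111.32)² + (-0.040·111.32)²) = √(46879.78450 + 19.82743) = 216.563 km
T5: √((-2.070·111.32)² + (0.568·111.32)²) = √(53099.09097 + 3998.00255) = 238.950 km
T6: √((-2.852·111.32)² + (-0.608·111.32)²) = √(100796.49664 + 4580.92893) = 324.619 km
T7: √((-2.782·111.32)² + (-1.344·111.32)²) = √(95909.28352 + 22384.37293) = 343.938 km
T8: √((0.685·111.32)² + (-2.131·111.32)²) = √(5814.70302 + 56274.71377) = 249.177 km
T9: √((1.539·111.32)² + (2.178·111.32)²) = √(29351.04951 + 58784.40763) = 296.876 km
T10: √((-0.958·111.32)² + (0.109·111.32)²) = √(11373.06218 + 147.23104) = 107.333 km
T11: √((-0.262·111.32)² + (-0.620·111.32)²) = √(850.64622 + 4763.53954) = 74.928 km
T12: √((-2.871·111.32)² + (-0.495·111.32)²) = √(102143.98102 + 3036.38469) = 324.315 km
Maximum: T7 at 343.938 km.

T7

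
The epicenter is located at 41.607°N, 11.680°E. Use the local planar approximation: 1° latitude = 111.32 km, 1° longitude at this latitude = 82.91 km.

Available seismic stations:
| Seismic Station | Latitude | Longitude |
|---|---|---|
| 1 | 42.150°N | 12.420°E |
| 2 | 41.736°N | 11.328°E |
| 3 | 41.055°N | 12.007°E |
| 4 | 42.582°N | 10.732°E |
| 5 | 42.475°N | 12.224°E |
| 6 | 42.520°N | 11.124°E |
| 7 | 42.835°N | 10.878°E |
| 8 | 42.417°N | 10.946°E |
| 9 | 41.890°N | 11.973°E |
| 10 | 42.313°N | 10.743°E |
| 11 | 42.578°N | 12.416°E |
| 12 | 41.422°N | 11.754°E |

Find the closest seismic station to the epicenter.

12

Distances from 41.607°N, 11.680°E:
1: √((0.543·111.32)² + (0.740·82.91)²) = √(3653.81079 + 3764.23969) = 86.128 km
2: √((0.129·111.32)² + (-0.352·82.91)²) = √(206.21764 + 851.72453) = 32.526 km
3: √((-0.552·111.32)² + (0.327·82.91)²) = √(3775.93536 + 735.03723) = 67.164 km
4: √((0.975·111.32)² + (-0.948·82.91)²) = √(11780.28037 + 6177.75250) = 134.008 km
5: √((0.868·111.32)² + (0.544·82.91)²) = √(9336.53750 + 2034.28422) = 106.634 km
6: √((0.913·111.32)² + (-0.556·82.91)²) = √(10329.70575 + 2125.02192) = 111.601 km
7: √((1.228·111.32)² + (-0.802·82.91)²) = √(18687.15246 + 4421.42810) = 152.015 km
8: √((0.810·111.32)² + (-0.734·82.91)²) = √(8130.48463 + 3703.44543) = 108.784 km
9: √((0.283·111.32)² + (0.293·82.91)²) = √(992.47429 + 590.13187) = 39.782 km
10: √((0.706·111.32)² + (-0.937·82.91)²) = √(6176.68989 + 6035.21870) = 110.508 km
11: √((0.971·111.32)² + (0.736·82.91)²) = √(11683.81993 + 3723.65519) = 124.127 km
12: √((-0.185·111.32)² + (0.074·82.91)²) = √(424.12107 + 37.64240) = 21.489 km
Minimum: 12 at 21.489 km.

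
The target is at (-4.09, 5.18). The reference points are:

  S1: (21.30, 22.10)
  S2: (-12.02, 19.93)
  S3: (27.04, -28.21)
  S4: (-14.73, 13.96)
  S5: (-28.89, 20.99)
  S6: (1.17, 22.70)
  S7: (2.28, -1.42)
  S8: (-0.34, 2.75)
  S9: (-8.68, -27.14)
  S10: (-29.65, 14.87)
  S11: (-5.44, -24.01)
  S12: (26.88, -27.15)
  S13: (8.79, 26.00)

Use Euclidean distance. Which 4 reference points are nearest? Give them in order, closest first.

S8, S7, S4, S2

Distances from (-4.09, 5.18):
S1: √((25.39)² + (16.92)²) = √(644.6521 + 286.2864) = 30.51
S2: √((-7.93)² + (14.75)²) = √(62.8849 + 217.5625) = 16.75
S3: √((31.13)² + (-33.39)²) = √(969.0769 + 1114.8921) = 45.65
S4: √((-10.64)² + (8.78)²) = √(113.2096 + 77.0884) = 13.79
S5: √((-24.80)² + (15.81)²) = √(615.0400 + 249.9561) = 29.41
S6: √((5.26)² + (17.52)²) = √(27.6676 + 306.9504) = 18.29
S7: √((6.37)² + (-6.60)²) = √(40.5769 + 43.5600) = 9.17
S8: √((3.75)² + (-2.43)²) = √(14.0625 + 5.9049) = 4.47
S9: √((-4.59)² + (-32.32)²) = √(21.0681 + 1044.5824) = 32.64
S10: √((-25.56)² + (9.69)²) = √(653.3136 + 93.8961) = 27.34
S11: √((-1.35)² + (-29.19)²) = √(1.8225 + 852.0561) = 29.22
S12: √((30.97)² + (-32.33)²) = √(959.1409 + 1045.2289) = 44.77
S13: √((12.88)² + (20.82)²) = √(165.8944 + 433.4724) = 24.48
Sorted: S8 (4.47) < S7 (9.17) < S4 (13.79) < S2 (16.75) < S6 (18.29) < S13 (24.48) < …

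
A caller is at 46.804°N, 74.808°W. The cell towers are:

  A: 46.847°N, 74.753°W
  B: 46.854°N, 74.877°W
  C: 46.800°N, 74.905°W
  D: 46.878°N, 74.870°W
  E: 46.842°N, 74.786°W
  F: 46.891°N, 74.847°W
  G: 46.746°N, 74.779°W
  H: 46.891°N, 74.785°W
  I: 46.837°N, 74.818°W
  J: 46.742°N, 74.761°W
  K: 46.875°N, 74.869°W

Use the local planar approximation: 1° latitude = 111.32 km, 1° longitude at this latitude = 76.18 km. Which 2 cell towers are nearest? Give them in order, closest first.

I, E

Distances from 46.804°N, 74.808°W:
A: √((0.043·111.32)² + (0.055·76.18)²) = √(22.91307 + 17.55526) = 6.361 km
B: √((0.050·111.32)² + (-0.069·76.18)²) = √(30.98036 + 27.62995) = 7.656 km
C: √((-0.004·111.32)² + (-0.097·76.18)²) = √(0.19827 + 54.60412) = 7.403 km
D: √((0.074·111.32)² + (-0.062·76.18)²) = √(67.85937 + 22.30824) = 9.496 km
E: √((0.038·111.32)² + (0.022·76.18)²) = √(17.89425 + 2.80884) = 4.550 km
F: √((0.087·111.32)² + (-0.039·76.18)²) = √(93.79613 + 8.82696) = 10.130 km
G: √((-0.058·111.32)² + (0.029·76.18)²) = √(41.68717 + 4.88065) = 6.824 km
H: √((0.087·111.32)² + (0.023·76.18)²) = √(93.79613 + 3.06999) = 9.842 km
I: √((0.033·111.32)² + (-0.010·76.18)²) = √(13.49504 + 0.58034) = 3.752 km
J: √((-0.062·111.32)² + (0.047·76.18)²) = √(47.63540 + 12.81969) = 7.775 km
K: √((0.071·111.32)² + (-0.061·76.18)²) = √(62.46879 + 21.59442) = 9.169 km
Sorted: I (3.752 km) < E (4.550 km) < A (6.361 km) < G (6.824 km) < …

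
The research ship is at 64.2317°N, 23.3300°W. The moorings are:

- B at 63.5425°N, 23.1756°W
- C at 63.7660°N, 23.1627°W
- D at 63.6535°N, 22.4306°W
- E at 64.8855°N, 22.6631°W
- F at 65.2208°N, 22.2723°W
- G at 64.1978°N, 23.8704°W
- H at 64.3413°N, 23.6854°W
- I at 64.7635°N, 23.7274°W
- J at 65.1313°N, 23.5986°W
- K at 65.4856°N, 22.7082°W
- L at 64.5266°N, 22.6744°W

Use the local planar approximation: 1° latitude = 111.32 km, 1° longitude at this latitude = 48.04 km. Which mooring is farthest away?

Distances from 64.2317°N, 23.3300°W:
B: 77.0795 km
C: 52.4610 km
D: 77.5225 km
E: 79.5204 km
F: 121.2655 km
G: 26.2337 km
H: 20.9847 km
I: 62.2021 km
J: 100.9714 km
K: 142.7446 km
L: 45.4932 km
Maximum: K at 142.7446 km.

K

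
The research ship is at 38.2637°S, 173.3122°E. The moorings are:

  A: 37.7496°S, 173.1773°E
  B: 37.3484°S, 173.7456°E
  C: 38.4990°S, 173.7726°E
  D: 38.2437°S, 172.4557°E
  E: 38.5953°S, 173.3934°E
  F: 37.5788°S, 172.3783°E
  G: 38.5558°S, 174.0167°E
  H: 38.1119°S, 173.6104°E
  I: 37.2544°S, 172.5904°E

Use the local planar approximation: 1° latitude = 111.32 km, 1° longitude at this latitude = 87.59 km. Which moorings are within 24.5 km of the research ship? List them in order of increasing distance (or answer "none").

Distances from 38.2637°S, 173.3122°E:
A: √((0.5141·111.32)² + (-0.1349·87.59)²) = √(3275.228490 + 139.615280) = 58.4367 km
B: √((0.9153·111.32)² + (0.4334·87.59)²) = √(10381.815822 + 1441.075938) = 108.7331 km
C: √((-0.2353·111.32)² + (0.4604·87.59)²) = √(686.104471 + 1626.221440) = 48.0867 km
D: √((0.0200·111.32)² + (-0.8565·87.59)²) = √(4.956857 + 5628.125684) = 75.0539 km
E: √((-0.3316·111.32)² + (0.0812·87.59)²) = √(1362.622134 + 50.584925) = 37.5926 km
F: √((0.6849·111.32)² + (-0.9339·87.59)²) = √(5813.005418 + 6691.289244) = 111.8226 km
G: √((-0.2921·111.32)² + (0.7045·87.59)²) = √(1057.327455 + 3807.772978) = 69.7503 km
H: √((0.1518·111.32)² + (0.2982·87.59)²) = √(285.555111 + 682.219818) = 31.1091 km
I: √((1.0093·111.32)² + (-0.7218·87.59)²) = √(12623.708045 + 3997.079701) = 128.9216 km
Threshold 24.5 km: none within range.

none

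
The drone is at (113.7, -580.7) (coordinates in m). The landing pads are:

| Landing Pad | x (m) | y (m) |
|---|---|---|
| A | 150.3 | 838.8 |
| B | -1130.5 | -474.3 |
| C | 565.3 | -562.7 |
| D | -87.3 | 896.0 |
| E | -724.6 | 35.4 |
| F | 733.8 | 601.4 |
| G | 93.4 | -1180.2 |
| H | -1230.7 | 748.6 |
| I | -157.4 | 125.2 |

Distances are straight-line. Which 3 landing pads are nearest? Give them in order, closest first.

Distances from (113.7, -580.7):
A: √((36.6)² + (1419.5)²) = √(1339.560 + 2014980.250) = 1420.0 m
B: √((-1244.2)² + (106.4)²) = √(1548033.640 + 11320.960) = 1248.7 m
C: √((451.6)² + (18.0)²) = √(203942.560 + 324.000) = 452.0 m
D: √((-201.0)² + (1476.7)²) = √(40401.000 + 2180642.890) = 1490.3 m
E: √((-838.3)² + (616.1)²) = √(702746.890 + 379579.210) = 1040.3 m
F: √((620.1)² + (1182.1)²) = √(384524.010 + 1397360.410) = 1334.9 m
G: √((-20.3)² + (-599.5)²) = √(412.090 + 359400.250) = 599.8 m
H: √((-1344.4)² + (1329.3)²) = √(1807411.360 + 1767038.490) = 1890.6 m
I: √((-271.1)² + (705.9)²) = √(73495.210 + 498294.810) = 756.2 m
Sorted: C (452.0 m) < G (599.8 m) < I (756.2 m) < E (1040.3 m) < B (1248.7 m) < …

C, G, I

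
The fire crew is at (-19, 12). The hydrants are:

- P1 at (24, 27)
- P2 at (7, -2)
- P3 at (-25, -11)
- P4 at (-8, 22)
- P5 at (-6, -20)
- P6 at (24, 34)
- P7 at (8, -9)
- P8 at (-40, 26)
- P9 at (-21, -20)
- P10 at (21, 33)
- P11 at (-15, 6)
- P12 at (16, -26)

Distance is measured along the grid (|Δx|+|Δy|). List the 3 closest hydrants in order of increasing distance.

Distances from (-19, 12):
P1: |43| + |15| = 43 + 15 = 58
P2: |26| + |-14| = 26 + 14 = 40
P3: |-6| + |-23| = 6 + 23 = 29
P4: |11| + |10| = 11 + 10 = 21
P5: |13| + |-32| = 13 + 32 = 45
P6: |43| + |22| = 43 + 22 = 65
P7: |27| + |-21| = 27 + 21 = 48
P8: |-21| + |14| = 21 + 14 = 35
P9: |-2| + |-32| = 2 + 32 = 34
P10: |40| + |21| = 40 + 21 = 61
P11: |4| + |-6| = 4 + 6 = 10
P12: |35| + |-38| = 35 + 38 = 73
Sorted: P11 (10) < P4 (21) < P3 (29) < P9 (34) < P8 (35) < …

P11, P4, P3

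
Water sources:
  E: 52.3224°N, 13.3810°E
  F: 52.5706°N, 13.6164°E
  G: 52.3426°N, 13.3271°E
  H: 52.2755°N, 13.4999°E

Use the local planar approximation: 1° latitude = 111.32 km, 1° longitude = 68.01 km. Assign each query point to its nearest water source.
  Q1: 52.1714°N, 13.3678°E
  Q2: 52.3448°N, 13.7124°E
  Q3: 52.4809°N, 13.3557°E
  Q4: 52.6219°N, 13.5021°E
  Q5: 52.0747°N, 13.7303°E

Q1→H; Q2→H; Q3→G; Q4→F; Q5→H

Q1 at 52.1714°N, 13.3678°E:
  E: √((0.1510·111.32)² + (0.0132·68.01)²) = √(282.553239 + 0.805923) = 16.8333 km
  F: √((0.3992·111.32)² + (0.2486·68.01)²) = √(1974.819744 + 285.856320) = 47.5466 km
  G: √((0.1712·111.32)² + (-0.0407·68.01)²) = √(363.206754 + 7.661863) = 19.2579 km
  H: √((0.1041·111.32)² + (0.1321·68.01)²) = √(134.291293 + 80.714430) = 14.6631 km
  → nearest: H (14.6631 km)
Q2 at 52.3448°N, 13.7124°E:
  E: √((-0.0224·111.32)² + (-0.3314·68.01)²) = √(6.217881 + 507.984613) = 22.6760 km
  F: √((0.2258·111.32)² + (-0.0960·68.01)²) = √(631.821311 + 42.627319) = 25.9701 km
  G: √((-0.0022·111.32)² + (-0.3853·68.01)²) = √(0.059978 + 686.662875) = 26.2054 km
  H: √((-0.0693·111.32)² + (-0.2125·68.01)²) = √(59.513140 + 208.863917) = 16.3822 km
  → nearest: H (16.3822 km)
Q3 at 52.4809°N, 13.3557°E:
  E: √((-0.1585·111.32)² + (0.0253·68.01)²) = √(311.318499 + 2.960647) = 17.7279 km
  F: √((0.0897·111.32)² + (0.2607·68.01)²) = √(99.708293 + 314.360240) = 20.3487 km
  G: √((-0.1383·111.32)² + (-0.0286·68.01)²) = √(237.023145 + 3.783360) = 15.5179 km
  H: √((-0.2054·111.32)² + (0.1442·68.01)²) = √(522.814078 + 96.178073) = 24.8796 km
  → nearest: G (15.5179 km)
Q4 at 52.6219°N, 13.5021°E:
  E: √((-0.2995·111.32)² + (-0.1211·68.01)²) = √(1111.578271 + 67.831877) = 34.3425 km
  F: √((-0.0513·111.32)² + (0.1143·68.01)²) = √(32.612277 + 60.427971) = 9.6457 km
  G: √((-0.2793·111.32)² + (-0.1750·68.01)²) = √(966.692316 + 141.651653) = 33.2918 km
  H: √((-0.3464·111.32)² + (-0.0022·68.01)²) = √(1486.969847 + 0.022387) = 38.5615 km
  → nearest: F (9.6457 km)
Q5 at 52.0747°N, 13.7303°E:
  E: √((0.2477·111.32)² + (-0.3493·68.01)²) = √(760.323491 + 564.342452) = 36.3960 km
  F: √((0.4959·111.32)² + (-0.1139·68.01)²) = √(3047.436128 + 60.005768) = 55.7444 km
  G: √((0.2679·111.32)² + (-0.4032·68.01)²) = √(889.389141 + 751.945902) = 40.5134 km
  H: √((0.2008·111.32)² + (-0.2304·68.01)²) = √(499.659113 + 245.533356) = 27.2982 km
  → nearest: H (27.2982 km)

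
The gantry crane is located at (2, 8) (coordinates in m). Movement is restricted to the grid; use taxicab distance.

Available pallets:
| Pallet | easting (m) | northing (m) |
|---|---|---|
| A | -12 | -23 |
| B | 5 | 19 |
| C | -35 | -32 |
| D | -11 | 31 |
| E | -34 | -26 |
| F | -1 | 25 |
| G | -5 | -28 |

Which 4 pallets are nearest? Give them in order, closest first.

B, F, D, G

Distances from (2, 8):
A: |-14| + |-31| = 14 + 31 = 45 m
B: |3| + |11| = 3 + 11 = 14 m
C: |-37| + |-40| = 37 + 40 = 77 m
D: |-13| + |23| = 13 + 23 = 36 m
E: |-36| + |-34| = 36 + 34 = 70 m
F: |-3| + |17| = 3 + 17 = 20 m
G: |-7| + |-36| = 7 + 36 = 43 m
Sorted: B (14 m) < F (20 m) < D (36 m) < G (43 m) < A (45 m) < E (70 m) < …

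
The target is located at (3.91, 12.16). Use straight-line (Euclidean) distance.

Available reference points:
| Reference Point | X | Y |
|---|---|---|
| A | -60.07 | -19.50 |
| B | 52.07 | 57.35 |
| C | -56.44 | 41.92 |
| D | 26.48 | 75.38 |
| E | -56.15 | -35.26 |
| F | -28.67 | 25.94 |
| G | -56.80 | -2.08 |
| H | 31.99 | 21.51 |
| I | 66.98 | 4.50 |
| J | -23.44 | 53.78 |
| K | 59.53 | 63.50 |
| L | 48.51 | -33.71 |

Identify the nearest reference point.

H

Distances from (3.91, 12.16):
A: 71.38
B: 66.04
C: 67.29
D: 67.13
E: 76.52
F: 35.37
G: 62.36
H: 29.60
I: 63.53
J: 49.80
K: 75.69
L: 63.98
Minimum: H at 29.60.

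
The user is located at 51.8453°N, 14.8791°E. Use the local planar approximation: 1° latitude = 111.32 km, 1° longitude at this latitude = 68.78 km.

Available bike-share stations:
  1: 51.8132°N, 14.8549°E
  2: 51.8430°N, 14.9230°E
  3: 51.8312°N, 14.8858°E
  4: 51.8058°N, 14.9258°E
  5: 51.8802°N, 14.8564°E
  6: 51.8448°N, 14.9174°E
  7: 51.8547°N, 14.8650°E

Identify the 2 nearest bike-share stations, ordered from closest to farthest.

7, 3

Distances from 51.8453°N, 14.8791°E:
1: √((-0.0321·111.32)² + (-0.0242·68.78)²) = √(12.768987 + 2.770480) = 3.9420 km
2: √((-0.0023·111.32)² + (0.0439·68.78)²) = √(0.065554 + 9.117030) = 3.0303 km
3: √((-0.0141·111.32)² + (0.0067·68.78)²) = √(2.463682 + 0.212361) = 1.6359 km
4: √((-0.0395·111.32)² + (0.0467·68.78)²) = √(19.334840 + 10.317111) = 5.4454 km
5: √((0.0349·111.32)² + (-0.0227·68.78)²) = √(15.093753 + 2.437676) = 4.1871 km
6: √((-0.0005·111.32)² + (0.0383·68.78)²) = √(0.003098 + 6.939400) = 2.6349 km
7: √((0.0094·111.32)² + (-0.0141·68.78)²) = √(1.094970 + 0.940508) = 1.4267 km
Sorted: 7 (1.4267 km) < 3 (1.6359 km) < 6 (2.6349 km) < 2 (3.0303 km) < …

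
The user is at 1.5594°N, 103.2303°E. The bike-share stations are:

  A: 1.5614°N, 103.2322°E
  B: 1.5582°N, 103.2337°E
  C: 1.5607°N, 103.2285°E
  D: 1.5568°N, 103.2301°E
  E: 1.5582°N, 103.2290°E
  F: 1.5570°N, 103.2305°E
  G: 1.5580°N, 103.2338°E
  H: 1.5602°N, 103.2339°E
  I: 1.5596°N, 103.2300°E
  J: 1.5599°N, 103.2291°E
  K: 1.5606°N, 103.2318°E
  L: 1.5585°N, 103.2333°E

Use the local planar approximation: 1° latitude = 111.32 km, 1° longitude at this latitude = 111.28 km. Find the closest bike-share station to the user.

I

Distances from 1.5594°N, 103.2303°E:
A: √((0.0020·111.32)² + (0.0019·111.28)²) = √(0.049569 + 0.044703) = 0.3070 km
B: √((-0.0012·111.32)² + (0.0034·111.28)²) = √(0.017845 + 0.143150) = 0.4012 km
C: √((0.0013·111.32)² + (-0.0018·111.28)²) = √(0.020943 + 0.040122) = 0.2471 km
D: √((-0.0026·111.32)² + (-0.0002·111.28)²) = √(0.083771 + 0.000495) = 0.2903 km
E: √((-0.0012·111.32)² + (-0.0013·111.28)²) = √(0.017845 + 0.020928) = 0.1969 km
F: √((-0.0024·111.32)² + (0.0002·111.28)²) = √(0.071379 + 0.000495) = 0.2681 km
G: √((-0.0014·111.32)² + (0.0035·111.28)²) = √(0.024289 + 0.151695) = 0.4195 km
H: √((0.0008·111.32)² + (0.0036·111.28)²) = √(0.007931 + 0.160487) = 0.4104 km
I: √((0.0002·111.32)² + (-0.0003·111.28)²) = √(0.000496 + 0.001114) = 0.0401 km
J: √((0.0005·111.32)² + (-0.0012·111.28)²) = √(0.003098 + 0.017832) = 0.1447 km
K: √((0.0012·111.32)² + (0.0015·111.28)²) = √(0.017845 + 0.027862) = 0.2138 km
L: √((-0.0009·111.32)² + (0.0030·111.28)²) = √(0.010038 + 0.111449) = 0.3485 km
Minimum: I at 0.0401 km.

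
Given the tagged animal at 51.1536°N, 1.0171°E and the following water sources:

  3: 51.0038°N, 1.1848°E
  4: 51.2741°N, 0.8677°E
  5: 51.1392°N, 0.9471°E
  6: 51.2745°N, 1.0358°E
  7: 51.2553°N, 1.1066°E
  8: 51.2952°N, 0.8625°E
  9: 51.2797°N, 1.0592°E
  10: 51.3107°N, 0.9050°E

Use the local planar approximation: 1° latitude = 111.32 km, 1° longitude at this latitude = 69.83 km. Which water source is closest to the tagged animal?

Distances from 51.1536°N, 1.0171°E:
3: √((-0.1498·111.32)² + (0.1677·69.83)²) = √(278.080171 + 137.135599) = 20.3768 km
4: √((0.1205·111.32)² + (-0.1494·69.83)²) = √(179.937006 + 108.839184) = 16.9934 km
5: √((-0.0144·111.32)² + (-0.0700·69.83)²) = √(2.569635 + 23.893522) = 5.1442 km
6: √((0.1209·111.32)² + (0.0187·69.83)²) = √(181.133591 + 1.705168) = 13.5218 km
7: √((0.1017·111.32)² + (0.0895·69.83)²) = √(128.170566 + 39.059813) = 12.9318 km
8: √((0.1416·111.32)² + (-0.1546·69.83)²) = √(248.469395 + 116.547527) = 19.1054 km
9: √((0.1261·111.32)² + (0.0421·69.83)²) = √(197.050059 + 8.642677) = 14.3420 km
10: √((0.1571·111.32)² + (-0.1121·69.83)²) = √(305.843155 + 61.276692) = 19.1604 km
Minimum: 5 at 5.1442 km.

5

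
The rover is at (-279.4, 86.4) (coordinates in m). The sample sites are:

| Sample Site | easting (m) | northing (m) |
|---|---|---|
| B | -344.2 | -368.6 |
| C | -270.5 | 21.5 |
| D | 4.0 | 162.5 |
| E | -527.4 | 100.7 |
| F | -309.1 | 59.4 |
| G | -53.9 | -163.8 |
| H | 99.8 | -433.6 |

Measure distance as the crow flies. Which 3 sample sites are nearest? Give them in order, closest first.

Distances from (-279.4, 86.4):
B: √((-64.8)² + (-455.0)²) = √(4199.040 + 207025.000) = 459.6 m
C: √((8.9)² + (-64.9)²) = √(79.210 + 4212.010) = 65.5 m
D: √((283.4)² + (76.1)²) = √(80315.560 + 5791.210) = 293.4 m
E: √((-248.0)² + (14.3)²) = √(61504.000 + 204.490) = 248.4 m
F: √((-29.7)² + (-27.0)²) = √(882.090 + 729.000) = 40.1 m
G: √((225.5)² + (-250.2)²) = √(50850.250 + 62600.040) = 336.8 m
H: √((379.2)² + (-520.0)²) = √(143792.640 + 270400.000) = 643.6 m
Sorted: F (40.1 m) < C (65.5 m) < E (248.4 m) < D (293.4 m) < G (336.8 m) < …

F, C, E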